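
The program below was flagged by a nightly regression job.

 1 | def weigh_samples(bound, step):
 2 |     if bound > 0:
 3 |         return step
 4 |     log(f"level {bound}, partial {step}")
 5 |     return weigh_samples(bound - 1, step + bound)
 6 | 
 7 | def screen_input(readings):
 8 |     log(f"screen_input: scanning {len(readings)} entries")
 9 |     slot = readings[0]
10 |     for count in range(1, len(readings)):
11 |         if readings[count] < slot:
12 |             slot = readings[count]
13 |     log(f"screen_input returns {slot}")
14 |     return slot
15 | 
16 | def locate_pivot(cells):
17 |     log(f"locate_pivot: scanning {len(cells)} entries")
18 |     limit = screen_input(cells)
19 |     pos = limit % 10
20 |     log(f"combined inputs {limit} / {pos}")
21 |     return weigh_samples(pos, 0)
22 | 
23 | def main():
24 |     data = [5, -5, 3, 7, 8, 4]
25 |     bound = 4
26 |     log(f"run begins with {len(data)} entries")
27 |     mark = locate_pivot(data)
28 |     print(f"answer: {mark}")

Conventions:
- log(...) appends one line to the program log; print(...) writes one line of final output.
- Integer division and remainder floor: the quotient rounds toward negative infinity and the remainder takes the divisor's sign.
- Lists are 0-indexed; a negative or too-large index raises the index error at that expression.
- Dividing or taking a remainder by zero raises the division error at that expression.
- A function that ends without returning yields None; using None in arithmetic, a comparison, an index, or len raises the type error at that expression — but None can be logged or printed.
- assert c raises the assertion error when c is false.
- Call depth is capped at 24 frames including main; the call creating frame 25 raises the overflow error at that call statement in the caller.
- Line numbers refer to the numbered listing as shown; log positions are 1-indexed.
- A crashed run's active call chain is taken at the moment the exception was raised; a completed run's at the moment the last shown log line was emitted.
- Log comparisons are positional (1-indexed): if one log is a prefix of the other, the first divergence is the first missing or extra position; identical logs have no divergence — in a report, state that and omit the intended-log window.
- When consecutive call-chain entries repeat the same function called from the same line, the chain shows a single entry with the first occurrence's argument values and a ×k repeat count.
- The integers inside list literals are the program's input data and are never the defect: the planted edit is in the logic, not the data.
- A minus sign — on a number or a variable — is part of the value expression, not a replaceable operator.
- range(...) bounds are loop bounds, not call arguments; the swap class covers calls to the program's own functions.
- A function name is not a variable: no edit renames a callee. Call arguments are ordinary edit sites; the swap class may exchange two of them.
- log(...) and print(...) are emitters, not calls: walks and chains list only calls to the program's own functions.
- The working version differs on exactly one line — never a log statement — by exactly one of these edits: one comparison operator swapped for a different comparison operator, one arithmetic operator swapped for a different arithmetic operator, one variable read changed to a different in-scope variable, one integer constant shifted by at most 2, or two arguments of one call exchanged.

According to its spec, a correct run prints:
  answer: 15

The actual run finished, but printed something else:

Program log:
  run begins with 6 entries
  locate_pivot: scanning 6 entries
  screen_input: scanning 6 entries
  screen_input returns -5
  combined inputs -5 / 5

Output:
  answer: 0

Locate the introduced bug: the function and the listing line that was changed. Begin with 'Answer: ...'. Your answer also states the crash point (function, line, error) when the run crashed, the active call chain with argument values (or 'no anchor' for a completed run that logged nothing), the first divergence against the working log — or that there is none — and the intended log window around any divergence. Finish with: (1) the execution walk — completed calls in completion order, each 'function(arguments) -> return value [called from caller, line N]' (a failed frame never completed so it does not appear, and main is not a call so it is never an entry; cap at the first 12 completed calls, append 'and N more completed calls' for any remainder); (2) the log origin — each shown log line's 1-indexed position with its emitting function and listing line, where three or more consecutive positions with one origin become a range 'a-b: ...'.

Answer: the defect is in weigh_samples at line 2.
Core observation: After 5 matching log lines the faulty run goes silent, while the working version continues with 'level 5, partial 0'.
Call chain: main -> locate_pivot([5, -5, 3, 7, 8, 4]) (called at line 27).
First divergence: position 6; the shown log stops at 5 lines while the working version next logs 'level 5, partial 0'.
Intended log window:
  4: screen_input returns -5
  5: combined inputs -5 / 5
  6: level 5, partial 0
  7: level 4, partial 5
Execution walk:
  screen_input([5, -5, 3, 7, 8, 4]) -> -5  [called from locate_pivot, line 18]
  weigh_samples(5, 0) -> 0  [called from locate_pivot, line 21]
  locate_pivot([5, -5, 3, 7, 8, 4]) -> 0  [called from main, line 27]
Log line origins:
  1: emitted by main (line 26)
  2: emitted by locate_pivot (line 17)
  3: emitted by screen_input (line 8)
  4: emitted by screen_input (line 13)
  5: emitted by locate_pivot (line 20)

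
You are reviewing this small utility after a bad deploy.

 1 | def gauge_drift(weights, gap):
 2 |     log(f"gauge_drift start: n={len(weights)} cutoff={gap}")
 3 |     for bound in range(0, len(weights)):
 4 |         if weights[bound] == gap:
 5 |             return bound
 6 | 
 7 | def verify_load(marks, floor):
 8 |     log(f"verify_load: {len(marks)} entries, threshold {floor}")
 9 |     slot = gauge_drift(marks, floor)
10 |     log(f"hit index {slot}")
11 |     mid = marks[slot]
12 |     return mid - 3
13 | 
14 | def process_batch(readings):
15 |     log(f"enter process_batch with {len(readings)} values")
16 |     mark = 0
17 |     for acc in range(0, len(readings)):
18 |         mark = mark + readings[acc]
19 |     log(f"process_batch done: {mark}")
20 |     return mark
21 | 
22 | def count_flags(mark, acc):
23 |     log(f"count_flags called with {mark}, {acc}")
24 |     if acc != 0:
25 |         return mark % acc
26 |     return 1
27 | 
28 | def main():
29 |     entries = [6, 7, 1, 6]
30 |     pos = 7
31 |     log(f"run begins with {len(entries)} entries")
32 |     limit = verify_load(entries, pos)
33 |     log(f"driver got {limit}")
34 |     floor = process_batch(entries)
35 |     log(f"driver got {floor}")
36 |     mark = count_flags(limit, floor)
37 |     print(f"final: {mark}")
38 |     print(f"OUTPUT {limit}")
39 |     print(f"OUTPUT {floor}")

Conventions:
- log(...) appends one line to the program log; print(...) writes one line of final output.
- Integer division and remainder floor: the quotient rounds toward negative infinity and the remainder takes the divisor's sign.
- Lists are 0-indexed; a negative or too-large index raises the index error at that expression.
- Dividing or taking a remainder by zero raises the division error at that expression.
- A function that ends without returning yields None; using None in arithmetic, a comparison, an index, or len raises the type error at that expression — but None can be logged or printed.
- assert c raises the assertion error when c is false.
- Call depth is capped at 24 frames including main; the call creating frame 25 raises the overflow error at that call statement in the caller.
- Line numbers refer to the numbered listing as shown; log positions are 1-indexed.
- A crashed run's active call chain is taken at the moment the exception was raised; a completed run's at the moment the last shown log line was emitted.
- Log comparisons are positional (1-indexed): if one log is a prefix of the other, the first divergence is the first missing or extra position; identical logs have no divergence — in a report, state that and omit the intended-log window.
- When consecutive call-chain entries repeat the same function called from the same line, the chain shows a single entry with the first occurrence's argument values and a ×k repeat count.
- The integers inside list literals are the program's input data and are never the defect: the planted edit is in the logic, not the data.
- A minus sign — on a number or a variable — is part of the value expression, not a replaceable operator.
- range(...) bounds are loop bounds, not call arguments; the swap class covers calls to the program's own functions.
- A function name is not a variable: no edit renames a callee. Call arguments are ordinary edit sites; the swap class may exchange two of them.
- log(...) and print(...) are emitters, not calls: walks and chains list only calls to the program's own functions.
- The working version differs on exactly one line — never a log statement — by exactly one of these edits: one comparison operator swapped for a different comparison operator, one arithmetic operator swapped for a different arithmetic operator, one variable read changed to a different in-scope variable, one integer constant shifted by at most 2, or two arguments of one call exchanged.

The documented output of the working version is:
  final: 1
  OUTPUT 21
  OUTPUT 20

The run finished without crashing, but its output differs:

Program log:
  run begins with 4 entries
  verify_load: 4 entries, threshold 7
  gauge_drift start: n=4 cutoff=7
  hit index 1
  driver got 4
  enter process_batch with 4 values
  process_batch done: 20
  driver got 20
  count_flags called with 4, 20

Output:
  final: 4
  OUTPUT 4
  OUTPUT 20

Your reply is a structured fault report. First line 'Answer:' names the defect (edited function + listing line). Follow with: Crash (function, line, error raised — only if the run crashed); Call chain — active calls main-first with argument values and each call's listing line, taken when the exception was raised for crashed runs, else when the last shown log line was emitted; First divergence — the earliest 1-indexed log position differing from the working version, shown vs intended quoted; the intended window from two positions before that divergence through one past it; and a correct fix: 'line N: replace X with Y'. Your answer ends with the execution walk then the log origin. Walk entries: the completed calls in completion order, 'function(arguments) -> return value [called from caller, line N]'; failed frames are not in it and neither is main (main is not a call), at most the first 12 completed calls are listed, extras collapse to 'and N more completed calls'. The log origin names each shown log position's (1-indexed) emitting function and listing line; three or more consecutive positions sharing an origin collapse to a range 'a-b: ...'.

Answer: the defect is in verify_load at line 12.
The tell: Everything matches until log position 5, which reads 'driver got 4' in place of 'driver got 21'.
Call chain: main -> count_flags(4, 20) (called at line 36).
First divergence: position 5 — shown 'driver got 4', intended 'driver got 21'.
Intended log window:
  3: gauge_drift start: n=4 cutoff=7
  4: hit index 1
  5: driver got 21
  6: enter process_batch with 4 values
Execution walk:
  gauge_drift([6, 7, 1, 6], 7) -> 1  [called from verify_load, line 9]
  verify_load([6, 7, 1, 6], 7) -> 4  [called from main, line 32]
  process_batch([6, 7, 1, 6]) -> 20  [called from main, line 34]
  count_flags(4, 20) -> 4  [called from main, line 36]
Log line origins:
  1: from main, line 31
  2: from verify_load, line 8
  3: from gauge_drift, line 2
  4: from verify_load, line 10
  5: from main, line 33
  6: from process_batch, line 15
  7: from process_batch, line 19
  8: from main, line 35
  9: from count_flags, line 23
A correct fix: line 12: replace `-` with `*`.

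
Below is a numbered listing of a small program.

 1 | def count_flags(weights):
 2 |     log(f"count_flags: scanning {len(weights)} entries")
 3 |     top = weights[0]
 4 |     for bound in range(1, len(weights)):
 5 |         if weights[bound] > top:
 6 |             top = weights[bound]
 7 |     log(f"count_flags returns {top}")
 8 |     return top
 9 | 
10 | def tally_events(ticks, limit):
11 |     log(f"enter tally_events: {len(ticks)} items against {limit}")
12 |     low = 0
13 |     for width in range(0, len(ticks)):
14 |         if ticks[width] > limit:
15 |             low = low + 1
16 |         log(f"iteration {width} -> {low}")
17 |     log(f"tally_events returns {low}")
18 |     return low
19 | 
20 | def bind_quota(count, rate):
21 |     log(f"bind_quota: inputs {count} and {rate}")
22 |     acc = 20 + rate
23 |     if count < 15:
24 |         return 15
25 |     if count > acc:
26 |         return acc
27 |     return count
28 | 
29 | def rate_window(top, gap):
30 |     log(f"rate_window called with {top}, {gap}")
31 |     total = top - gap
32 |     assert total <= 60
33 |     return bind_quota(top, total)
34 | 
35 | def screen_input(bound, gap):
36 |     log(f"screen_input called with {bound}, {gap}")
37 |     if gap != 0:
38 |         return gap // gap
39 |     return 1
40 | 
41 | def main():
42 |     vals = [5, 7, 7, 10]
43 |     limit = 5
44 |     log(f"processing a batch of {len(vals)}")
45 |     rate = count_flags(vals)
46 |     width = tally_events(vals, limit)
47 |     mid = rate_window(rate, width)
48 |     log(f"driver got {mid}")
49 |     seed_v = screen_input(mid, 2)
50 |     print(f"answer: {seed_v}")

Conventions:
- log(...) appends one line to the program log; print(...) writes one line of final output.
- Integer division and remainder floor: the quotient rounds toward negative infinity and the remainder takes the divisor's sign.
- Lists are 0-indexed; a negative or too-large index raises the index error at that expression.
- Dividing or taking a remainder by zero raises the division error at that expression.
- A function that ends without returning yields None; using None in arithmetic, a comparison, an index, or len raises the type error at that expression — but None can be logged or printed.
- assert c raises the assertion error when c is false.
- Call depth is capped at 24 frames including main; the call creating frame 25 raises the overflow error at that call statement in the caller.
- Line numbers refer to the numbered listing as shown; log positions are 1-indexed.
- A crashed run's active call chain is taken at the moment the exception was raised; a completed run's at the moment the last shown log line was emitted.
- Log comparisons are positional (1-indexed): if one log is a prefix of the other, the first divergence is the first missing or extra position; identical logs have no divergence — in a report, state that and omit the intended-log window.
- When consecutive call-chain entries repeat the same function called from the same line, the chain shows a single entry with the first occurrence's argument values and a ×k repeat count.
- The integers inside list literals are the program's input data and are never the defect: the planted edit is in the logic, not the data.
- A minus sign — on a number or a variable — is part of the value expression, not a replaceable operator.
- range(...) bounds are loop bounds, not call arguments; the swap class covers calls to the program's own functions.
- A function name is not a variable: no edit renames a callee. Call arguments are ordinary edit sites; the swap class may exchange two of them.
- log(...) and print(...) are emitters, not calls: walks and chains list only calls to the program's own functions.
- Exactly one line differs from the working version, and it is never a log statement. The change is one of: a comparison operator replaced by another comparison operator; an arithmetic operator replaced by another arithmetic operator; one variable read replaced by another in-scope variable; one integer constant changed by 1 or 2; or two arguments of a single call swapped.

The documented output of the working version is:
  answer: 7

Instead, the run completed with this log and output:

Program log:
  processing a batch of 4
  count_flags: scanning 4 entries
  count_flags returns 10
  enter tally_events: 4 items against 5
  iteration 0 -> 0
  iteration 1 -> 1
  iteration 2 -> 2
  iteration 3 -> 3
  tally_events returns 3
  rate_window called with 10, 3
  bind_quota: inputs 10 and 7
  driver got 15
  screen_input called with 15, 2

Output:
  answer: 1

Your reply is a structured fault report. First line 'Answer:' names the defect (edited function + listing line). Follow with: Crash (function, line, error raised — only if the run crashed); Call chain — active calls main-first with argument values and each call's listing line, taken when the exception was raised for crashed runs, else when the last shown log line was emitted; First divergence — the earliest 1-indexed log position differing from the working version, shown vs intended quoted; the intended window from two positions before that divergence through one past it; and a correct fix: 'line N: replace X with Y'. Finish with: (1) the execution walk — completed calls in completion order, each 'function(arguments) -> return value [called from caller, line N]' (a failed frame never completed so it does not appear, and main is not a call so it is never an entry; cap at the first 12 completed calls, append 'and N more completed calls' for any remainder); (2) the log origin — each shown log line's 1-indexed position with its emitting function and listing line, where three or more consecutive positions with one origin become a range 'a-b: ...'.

Answer: the defect is in screen_input at line 38.
Key observation: The two runs log identically and part ways only at the printed values.
Call chain: main -> screen_input(15, 2) (called at line 49).
First divergence: none — the logs agree in full.
Execution walk:
  count_flags([5, 7, 7, 10]) -> 10  [called from main, line 45]
  tally_events([5, 7, 7, 10], 5) -> 3  [called from main, line 46]
  bind_quota(10, 7) -> 15  [called from rate_window, line 33]
  rate_window(10, 3) -> 15  [called from main, line 47]
  screen_input(15, 2) -> 1  [called from main, line 49]
Origin of each log line:
  1: logged in main at line 44
  2: logged in count_flags at line 2
  3: logged in count_flags at line 7
  4: logged in tally_events at line 11
  5-8: logged in tally_events at line 16
  9: logged in tally_events at line 17
  10: logged in rate_window at line 30
  11: logged in bind_quota at line 21
  12: logged in main at line 48
  13: logged in screen_input at line 36
A correct fix: line 38: replace `gap // gap` with `bound // gap`.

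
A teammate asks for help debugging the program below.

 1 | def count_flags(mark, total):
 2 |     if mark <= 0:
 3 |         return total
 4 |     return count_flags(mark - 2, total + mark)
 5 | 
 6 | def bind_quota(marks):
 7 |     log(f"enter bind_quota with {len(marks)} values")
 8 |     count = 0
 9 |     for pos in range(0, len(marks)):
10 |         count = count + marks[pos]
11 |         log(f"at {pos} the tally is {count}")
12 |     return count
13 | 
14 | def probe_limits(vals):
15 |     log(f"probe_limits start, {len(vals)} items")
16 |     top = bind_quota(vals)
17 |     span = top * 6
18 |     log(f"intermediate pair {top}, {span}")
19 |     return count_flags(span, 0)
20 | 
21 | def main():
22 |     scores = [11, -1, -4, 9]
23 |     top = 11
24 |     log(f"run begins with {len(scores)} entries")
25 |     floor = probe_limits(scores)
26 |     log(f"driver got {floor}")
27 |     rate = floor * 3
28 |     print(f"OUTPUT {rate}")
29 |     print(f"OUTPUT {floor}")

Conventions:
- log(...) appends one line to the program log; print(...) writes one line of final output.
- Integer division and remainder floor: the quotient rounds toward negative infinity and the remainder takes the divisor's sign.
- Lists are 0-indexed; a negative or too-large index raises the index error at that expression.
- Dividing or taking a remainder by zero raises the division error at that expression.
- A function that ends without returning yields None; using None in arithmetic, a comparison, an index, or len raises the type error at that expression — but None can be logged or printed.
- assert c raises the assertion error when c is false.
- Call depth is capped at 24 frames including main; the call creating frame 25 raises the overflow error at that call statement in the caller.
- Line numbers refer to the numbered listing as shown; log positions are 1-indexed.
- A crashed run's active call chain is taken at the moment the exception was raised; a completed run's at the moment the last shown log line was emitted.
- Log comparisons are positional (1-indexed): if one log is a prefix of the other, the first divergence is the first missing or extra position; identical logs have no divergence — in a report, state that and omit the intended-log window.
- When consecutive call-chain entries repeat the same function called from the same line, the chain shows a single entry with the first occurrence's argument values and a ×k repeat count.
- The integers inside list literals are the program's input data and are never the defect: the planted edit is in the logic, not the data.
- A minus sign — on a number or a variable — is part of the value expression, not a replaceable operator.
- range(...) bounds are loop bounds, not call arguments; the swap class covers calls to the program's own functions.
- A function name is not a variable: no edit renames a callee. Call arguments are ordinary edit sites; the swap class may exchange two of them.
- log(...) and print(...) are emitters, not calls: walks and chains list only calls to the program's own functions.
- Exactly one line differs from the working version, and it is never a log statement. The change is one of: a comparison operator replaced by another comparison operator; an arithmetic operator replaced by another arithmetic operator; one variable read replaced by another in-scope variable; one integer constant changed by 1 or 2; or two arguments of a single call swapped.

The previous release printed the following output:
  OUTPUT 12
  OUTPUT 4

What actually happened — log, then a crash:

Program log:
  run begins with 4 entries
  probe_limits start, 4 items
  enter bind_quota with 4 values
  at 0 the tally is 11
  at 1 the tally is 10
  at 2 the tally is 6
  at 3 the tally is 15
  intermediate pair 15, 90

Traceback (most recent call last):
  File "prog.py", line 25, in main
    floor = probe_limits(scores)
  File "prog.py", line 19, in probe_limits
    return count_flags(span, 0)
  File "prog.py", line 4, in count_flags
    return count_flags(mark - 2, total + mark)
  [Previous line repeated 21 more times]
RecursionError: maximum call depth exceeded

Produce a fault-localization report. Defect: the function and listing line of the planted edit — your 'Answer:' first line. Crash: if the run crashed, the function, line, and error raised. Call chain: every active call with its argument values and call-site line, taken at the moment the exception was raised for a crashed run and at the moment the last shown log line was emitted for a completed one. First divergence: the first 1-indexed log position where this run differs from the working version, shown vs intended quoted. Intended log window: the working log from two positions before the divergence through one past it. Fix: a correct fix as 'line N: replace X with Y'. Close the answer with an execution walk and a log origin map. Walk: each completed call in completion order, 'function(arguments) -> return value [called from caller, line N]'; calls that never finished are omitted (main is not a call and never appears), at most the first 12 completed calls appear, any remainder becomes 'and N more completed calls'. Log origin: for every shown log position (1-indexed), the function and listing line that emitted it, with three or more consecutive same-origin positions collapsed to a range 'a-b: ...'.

Answer: the defect is in probe_limits at line 17.
The tell: Log line 8 is where behavior first shows: 'intermediate pair 15, 90' appears instead of 'intermediate pair 15, 3'.
Crash: count_flags, line 4, RecursionError.
Call chain: main -> probe_limits([11, -1, -4, 9]) (called at line 25) -> count_flags(90, 0) (called at line 19) -> count_flags(88, 90) (called at line 4) ×21.
First divergence: position 8 — the shown line 'intermediate pair 15, 90' should read 'intermediate pair 15, 3'.
Intended log window:
  6: at 2 the tally is 6
  7: at 3 the tally is 15
  8: intermediate pair 15, 3
  9: driver got 4
Execution walk:
  bind_quota([11, -1, -4, 9]) -> 15  [called from probe_limits, line 16]
Origin of each log line:
  1: logged in main at line 24
  2: logged in probe_limits at line 15
  3: logged in bind_quota at line 7
  4-7: logged in bind_quota at line 11
  8: logged in probe_limits at line 18
A correct fix: line 17: replace `*` with `%`.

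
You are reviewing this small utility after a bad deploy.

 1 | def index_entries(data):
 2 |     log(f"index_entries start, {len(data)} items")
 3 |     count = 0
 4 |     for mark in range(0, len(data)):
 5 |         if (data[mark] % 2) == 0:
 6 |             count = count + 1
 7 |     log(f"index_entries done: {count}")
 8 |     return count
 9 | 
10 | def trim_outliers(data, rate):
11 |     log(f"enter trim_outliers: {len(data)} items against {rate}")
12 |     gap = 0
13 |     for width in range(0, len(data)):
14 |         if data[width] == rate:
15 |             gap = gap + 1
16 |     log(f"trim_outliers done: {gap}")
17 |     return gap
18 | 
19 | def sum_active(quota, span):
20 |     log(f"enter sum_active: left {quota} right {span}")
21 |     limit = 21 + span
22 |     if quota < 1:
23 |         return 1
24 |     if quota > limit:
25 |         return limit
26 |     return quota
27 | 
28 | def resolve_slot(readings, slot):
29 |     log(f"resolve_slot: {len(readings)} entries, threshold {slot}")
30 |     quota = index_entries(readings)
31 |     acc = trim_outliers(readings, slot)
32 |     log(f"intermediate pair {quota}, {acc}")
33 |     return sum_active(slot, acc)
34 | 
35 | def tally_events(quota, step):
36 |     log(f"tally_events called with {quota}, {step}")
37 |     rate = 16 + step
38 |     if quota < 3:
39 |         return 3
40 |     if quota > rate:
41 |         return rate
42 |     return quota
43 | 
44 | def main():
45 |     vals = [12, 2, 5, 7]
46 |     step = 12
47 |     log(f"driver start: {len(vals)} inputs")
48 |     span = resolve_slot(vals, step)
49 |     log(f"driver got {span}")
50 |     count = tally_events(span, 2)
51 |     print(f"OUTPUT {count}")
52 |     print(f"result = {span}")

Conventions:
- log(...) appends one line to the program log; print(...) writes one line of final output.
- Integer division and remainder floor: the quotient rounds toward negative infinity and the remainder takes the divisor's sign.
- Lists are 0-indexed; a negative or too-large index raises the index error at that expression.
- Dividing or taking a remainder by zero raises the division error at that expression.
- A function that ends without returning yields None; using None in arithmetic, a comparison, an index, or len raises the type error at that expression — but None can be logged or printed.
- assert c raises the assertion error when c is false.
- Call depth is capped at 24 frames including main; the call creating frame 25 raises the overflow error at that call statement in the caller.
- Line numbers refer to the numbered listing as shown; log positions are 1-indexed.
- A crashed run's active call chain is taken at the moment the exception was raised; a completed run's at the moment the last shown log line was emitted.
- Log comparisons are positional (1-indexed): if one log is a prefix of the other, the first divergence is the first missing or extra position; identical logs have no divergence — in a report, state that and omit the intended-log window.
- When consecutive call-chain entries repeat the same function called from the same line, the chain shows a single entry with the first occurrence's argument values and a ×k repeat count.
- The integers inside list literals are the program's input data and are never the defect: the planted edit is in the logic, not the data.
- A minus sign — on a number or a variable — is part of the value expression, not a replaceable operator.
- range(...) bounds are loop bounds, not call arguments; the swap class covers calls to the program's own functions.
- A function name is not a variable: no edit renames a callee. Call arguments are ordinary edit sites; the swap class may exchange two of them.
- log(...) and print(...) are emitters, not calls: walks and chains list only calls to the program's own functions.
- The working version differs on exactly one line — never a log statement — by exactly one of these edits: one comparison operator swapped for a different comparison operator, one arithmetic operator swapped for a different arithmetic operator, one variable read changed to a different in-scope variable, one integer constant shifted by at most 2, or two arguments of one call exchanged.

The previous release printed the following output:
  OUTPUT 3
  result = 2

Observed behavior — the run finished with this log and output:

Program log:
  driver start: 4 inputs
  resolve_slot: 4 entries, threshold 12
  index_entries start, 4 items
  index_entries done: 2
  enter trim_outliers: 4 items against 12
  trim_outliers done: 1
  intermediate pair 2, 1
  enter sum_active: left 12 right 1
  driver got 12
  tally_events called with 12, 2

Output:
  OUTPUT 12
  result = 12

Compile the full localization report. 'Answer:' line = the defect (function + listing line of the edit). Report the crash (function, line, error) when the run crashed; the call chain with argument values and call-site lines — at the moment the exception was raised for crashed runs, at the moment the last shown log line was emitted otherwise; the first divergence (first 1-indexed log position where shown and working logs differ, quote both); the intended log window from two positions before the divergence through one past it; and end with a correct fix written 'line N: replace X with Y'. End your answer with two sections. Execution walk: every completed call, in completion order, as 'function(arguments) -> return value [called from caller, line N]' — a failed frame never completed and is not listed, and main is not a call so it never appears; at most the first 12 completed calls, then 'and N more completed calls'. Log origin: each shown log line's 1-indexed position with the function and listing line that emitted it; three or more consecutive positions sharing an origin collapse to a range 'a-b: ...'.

Answer: the defect is in resolve_slot at line 33.
The tell: At log position 8 the runs split — shown 'enter sum_active: left 12 right 1', but the working version logs 'enter sum_active: left 2 right 1'.
Call chain: main -> tally_events(12, 2) (called at line 50).
First divergence: position 8 — the shown line 'enter sum_active: left 12 right 1' should read 'enter sum_active: left 2 right 1'.
Intended log window:
  6: trim_outliers done: 1
  7: intermediate pair 2, 1
  8: enter sum_active: left 2 right 1
  9: driver got 2
Execution walk:
  index_entries([12, 2, 5, 7]) -> 2  [called from resolve_slot, line 30]
  trim_outliers([12, 2, 5, 7], 12) -> 1  [called from resolve_slot, line 31]
  sum_active(12, 1) -> 12  [called from resolve_slot, line 33]
  resolve_slot([12, 2, 5, 7], 12) -> 12  [called from main, line 48]
  tally_events(12, 2) -> 12  [called from main, line 50]
Log origins:
  1: emitted by main (line 47)
  2: emitted by resolve_slot (line 29)
  3: emitted by index_entries (line 2)
  4: emitted by index_entries (line 7)
  5: emitted by trim_outliers (line 11)
  6: emitted by trim_outliers (line 16)
  7: emitted by resolve_slot (line 32)
  8: emitted by sum_active (line 20)
  9: emitted by main (line 49)
  10: emitted by tally_events (line 36)
A correct fix: line 33: replace `slot` with `quota`.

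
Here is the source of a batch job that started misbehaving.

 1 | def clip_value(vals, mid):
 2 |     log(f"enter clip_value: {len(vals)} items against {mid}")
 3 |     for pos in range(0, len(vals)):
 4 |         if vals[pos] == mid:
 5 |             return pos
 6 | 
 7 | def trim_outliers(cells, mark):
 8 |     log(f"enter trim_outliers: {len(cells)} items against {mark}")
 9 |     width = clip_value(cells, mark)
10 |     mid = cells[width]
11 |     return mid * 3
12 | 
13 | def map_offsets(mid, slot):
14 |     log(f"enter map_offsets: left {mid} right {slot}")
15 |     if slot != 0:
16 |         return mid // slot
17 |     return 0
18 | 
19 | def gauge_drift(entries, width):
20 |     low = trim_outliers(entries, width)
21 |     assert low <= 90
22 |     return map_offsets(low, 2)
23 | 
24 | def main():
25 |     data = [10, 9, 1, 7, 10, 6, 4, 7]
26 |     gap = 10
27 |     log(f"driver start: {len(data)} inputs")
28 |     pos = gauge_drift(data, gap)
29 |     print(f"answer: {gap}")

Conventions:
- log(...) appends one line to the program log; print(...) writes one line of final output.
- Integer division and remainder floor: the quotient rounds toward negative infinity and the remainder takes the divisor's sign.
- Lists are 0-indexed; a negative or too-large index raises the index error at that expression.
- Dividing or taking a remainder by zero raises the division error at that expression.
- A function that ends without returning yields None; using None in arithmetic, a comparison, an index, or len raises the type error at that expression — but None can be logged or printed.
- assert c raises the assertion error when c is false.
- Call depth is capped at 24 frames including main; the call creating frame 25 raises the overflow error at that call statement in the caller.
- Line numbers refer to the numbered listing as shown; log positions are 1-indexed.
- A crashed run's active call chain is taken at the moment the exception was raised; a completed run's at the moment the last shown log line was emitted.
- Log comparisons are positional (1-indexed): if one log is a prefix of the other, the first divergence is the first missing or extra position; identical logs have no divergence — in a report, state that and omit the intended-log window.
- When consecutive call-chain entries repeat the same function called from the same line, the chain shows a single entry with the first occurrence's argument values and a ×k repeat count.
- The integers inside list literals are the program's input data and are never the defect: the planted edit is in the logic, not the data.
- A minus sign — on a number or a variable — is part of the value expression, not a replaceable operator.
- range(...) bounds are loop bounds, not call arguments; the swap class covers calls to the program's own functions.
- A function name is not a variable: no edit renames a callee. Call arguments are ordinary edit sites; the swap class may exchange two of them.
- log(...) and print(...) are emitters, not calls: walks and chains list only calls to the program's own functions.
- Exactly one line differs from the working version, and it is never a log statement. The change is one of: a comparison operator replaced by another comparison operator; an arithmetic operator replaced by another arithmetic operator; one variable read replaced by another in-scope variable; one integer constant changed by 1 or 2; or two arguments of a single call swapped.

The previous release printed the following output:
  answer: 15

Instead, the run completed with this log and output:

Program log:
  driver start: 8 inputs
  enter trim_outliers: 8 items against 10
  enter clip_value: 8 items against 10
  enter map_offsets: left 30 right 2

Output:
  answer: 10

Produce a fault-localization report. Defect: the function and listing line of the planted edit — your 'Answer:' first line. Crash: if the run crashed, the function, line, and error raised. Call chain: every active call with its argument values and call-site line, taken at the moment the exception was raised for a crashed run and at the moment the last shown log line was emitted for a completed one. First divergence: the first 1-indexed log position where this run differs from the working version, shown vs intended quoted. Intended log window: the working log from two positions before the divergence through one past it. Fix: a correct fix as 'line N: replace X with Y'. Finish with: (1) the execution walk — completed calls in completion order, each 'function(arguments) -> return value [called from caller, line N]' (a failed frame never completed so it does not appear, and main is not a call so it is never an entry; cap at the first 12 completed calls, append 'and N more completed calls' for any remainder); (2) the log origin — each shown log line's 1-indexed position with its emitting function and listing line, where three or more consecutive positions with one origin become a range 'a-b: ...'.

Answer: the defect is in main at line 29.
The tell: Every logged value matches the working version; the printed result is what differs.
Call chain: main -> gauge_drift([10, 9, 1, 7, 10, 6, 4, 7], 10) (called at line 28) -> map_offsets(30, 2) (called at line 22).
First divergence: none — the logs agree in full.
Execution walk:
  clip_value([10, 9, 1, 7, 10, 6, 4, 7], 10) -> 0  [called from trim_outliers, line 9]
  trim_outliers([10, 9, 1, 7, 10, 6, 4, 7], 10) -> 30  [called from gauge_drift, line 20]
  map_offsets(30, 2) -> 15  [called from gauge_drift, line 22]
  gauge_drift([10, 9, 1, 7, 10, 6, 4, 7], 10) -> 15  [called from main, line 28]
Log line origins:
  1: from main, line 27
  2: from trim_outliers, line 8
  3: from clip_value, line 2
  4: from map_offsets, line 14
A correct fix: line 29: replace `gap` with `pos`.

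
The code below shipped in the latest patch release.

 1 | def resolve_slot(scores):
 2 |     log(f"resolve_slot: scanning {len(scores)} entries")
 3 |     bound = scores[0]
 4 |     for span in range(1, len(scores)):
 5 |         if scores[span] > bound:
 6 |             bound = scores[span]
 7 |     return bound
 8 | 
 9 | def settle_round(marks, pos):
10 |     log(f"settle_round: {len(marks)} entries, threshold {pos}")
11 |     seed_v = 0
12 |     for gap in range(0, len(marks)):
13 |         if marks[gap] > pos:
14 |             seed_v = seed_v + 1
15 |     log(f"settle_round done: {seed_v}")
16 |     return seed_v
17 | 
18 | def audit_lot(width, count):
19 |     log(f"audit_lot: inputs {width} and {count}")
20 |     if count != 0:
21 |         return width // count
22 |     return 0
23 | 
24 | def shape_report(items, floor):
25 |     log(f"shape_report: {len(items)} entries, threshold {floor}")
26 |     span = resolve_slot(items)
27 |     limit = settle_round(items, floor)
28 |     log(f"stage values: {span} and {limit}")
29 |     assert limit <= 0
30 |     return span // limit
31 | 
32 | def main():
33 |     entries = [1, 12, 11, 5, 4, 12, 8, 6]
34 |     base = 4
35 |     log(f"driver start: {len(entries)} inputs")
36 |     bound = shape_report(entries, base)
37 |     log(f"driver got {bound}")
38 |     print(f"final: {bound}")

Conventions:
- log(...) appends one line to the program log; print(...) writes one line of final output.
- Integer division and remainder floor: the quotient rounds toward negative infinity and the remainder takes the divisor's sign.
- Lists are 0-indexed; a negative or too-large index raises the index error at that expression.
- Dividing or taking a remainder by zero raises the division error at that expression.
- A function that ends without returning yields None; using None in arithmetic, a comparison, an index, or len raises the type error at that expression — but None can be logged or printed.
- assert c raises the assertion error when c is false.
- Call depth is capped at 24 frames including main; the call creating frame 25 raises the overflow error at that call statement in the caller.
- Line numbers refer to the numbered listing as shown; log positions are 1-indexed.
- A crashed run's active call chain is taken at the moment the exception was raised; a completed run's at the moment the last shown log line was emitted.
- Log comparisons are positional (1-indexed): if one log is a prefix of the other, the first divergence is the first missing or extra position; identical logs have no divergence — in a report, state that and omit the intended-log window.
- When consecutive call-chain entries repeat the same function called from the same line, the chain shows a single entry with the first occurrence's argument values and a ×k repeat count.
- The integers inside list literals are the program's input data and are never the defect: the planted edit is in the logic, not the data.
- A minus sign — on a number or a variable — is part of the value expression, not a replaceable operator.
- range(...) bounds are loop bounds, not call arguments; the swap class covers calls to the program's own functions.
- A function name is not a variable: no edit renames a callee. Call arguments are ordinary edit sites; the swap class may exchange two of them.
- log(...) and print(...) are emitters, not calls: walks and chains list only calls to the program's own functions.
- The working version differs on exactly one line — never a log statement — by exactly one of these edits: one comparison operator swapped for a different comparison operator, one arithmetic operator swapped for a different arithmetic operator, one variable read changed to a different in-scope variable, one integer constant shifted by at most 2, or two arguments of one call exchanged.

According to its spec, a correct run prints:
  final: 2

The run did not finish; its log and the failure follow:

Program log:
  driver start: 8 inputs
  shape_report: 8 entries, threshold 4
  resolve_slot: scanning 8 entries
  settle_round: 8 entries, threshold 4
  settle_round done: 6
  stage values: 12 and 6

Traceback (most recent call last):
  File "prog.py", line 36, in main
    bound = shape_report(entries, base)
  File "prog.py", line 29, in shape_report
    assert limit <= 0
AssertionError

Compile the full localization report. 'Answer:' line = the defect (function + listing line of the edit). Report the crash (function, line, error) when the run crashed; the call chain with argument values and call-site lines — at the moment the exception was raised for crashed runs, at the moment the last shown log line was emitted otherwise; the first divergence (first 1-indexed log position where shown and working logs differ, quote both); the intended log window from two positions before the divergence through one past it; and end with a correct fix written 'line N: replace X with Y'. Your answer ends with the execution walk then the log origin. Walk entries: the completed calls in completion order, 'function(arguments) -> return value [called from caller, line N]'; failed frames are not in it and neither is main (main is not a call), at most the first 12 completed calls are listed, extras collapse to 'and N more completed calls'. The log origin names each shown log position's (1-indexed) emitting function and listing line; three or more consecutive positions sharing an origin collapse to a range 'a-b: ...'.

Answer: the defect is in shape_report at line 29.
The tell: A complete run would log 'driver got 2' next, but this one stopped at 6 lines.
Crash: shape_report, line 29, AssertionError.
Call chain: main -> shape_report([1, 12, 11, 5, 4, 12, 8, 6], 4) (called at line 36).
First divergence: position 7 — the faulty run's log ends after 6 lines; the working version continues with 'driver got 2'.
Intended log window:
  5: settle_round done: 6
  6: stage values: 12 and 6
  7: driver got 2
Execution walk:
  resolve_slot([1, 12, 11, 5, 4, 12, 8, 6]) -> 12  [called from shape_report, line 26]
  settle_round([1, 12, 11, 5, 4, 12, 8, 6], 4) -> 6  [called from shape_report, line 27]
Log origin:
  1: logged in main at line 35
  2: logged in shape_report at line 25
  3: logged in resolve_slot at line 2
  4: logged in settle_round at line 10
  5: logged in settle_round at line 15
  6: logged in shape_report at line 28
A correct fix: line 29: replace `<=` with `>`.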